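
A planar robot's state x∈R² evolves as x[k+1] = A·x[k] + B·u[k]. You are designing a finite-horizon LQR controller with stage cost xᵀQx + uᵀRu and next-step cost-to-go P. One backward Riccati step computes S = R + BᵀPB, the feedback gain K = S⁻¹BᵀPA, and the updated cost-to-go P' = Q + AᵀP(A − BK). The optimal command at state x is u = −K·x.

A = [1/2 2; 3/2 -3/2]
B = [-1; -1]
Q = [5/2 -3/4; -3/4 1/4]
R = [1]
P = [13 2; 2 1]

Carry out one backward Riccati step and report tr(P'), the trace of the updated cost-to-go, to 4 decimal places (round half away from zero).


BᵀP = [-15.0000 -3.0000]
S = R + BᵀPB = [1] + [18.0000] = [19.0000]
BᵀPA = [-12.0000 -25.5000]
K = S⁻¹·BᵀPA = [-0.6316 -1.3421]
A−BK = [-0.1316 0.6579; 0.8684 -2.8421]
AᵀP(A−BK) = [0.9211 -0.8553; -0.8553 8.0263]
P' = Q + AᵀP(A−BK) = [3.4211 -1.6053; -1.6053 8.2763]
tr(P') = 11.6974

11.6974


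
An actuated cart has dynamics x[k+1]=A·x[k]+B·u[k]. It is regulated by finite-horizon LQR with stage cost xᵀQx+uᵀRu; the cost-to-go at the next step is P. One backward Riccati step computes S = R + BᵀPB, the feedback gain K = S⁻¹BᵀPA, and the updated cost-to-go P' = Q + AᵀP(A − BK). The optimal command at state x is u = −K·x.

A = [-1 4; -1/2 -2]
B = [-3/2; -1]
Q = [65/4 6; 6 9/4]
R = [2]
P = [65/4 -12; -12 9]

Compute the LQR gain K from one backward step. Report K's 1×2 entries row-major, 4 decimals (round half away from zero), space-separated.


BᵀP = [-12.3750 9.0000]
S = R + BᵀPB = [2] + [9.5625] = [11.5625]
BᵀPA = [7.8750 -67.5000]
K = S⁻¹·BᵀPA = [0.6811 -5.8378]
A−BK = [0.0216 -4.7568; 0.1811 -7.8378]
AᵀP(A−BK) = [1.1365 -10.0270; -10.0270 93.9459]
P' = Q + AᵀP(A−BK) = [17.3865 -4.0270; -4.0270 96.1959]
tr(P') = 113.5824

0.6811 -5.8378


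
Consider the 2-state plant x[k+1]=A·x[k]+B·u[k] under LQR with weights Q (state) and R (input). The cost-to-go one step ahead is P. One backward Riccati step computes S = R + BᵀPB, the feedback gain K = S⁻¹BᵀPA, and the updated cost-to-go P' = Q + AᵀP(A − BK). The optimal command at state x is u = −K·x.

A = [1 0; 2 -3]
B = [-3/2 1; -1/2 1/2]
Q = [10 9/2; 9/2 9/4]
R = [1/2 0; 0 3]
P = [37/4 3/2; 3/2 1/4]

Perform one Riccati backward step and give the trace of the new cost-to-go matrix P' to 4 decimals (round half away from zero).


12.6835

BᵀP = [-14.6250 -2.3750; 10.0000 1.6250]
S = R + BᵀPB = [1/2 0; 0 3] + [23.1250 -15.8125; -15.8125 10.8125] = [23.6250 -15.8125; -15.8125 13.8125]
BᵀPA = [-19.3750 7.1250; 13.2500 -4.8750]
K = S⁻¹·BᵀPA = [-0.7616 0.2796; 0.0874 -0.0329]
A−BK = [-0.2298 0.4523; 1.5755 -2.8438]
AᵀP(A−BK) = [0.3358 -0.1475; -0.1475 0.0977]
P' = Q + AᵀP(A−BK) = [10.3358 4.3525; 4.3525 2.3477]
tr(P') = 12.6835


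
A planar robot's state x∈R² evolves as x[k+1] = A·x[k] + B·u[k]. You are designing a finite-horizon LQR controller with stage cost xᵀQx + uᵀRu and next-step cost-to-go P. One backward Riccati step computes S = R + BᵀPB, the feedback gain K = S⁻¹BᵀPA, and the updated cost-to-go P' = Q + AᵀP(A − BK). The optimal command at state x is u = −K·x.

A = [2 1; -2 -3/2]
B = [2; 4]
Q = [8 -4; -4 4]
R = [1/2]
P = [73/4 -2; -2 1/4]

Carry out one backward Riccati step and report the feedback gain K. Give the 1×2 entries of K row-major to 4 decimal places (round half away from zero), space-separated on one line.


BᵀP = [28.5000 -3.0000]
S = R + BᵀPB = [1/2] + [45.0000] = [45.5000]
BᵀPA = [63.0000 33.0000]
K = S⁻¹·BᵀPA = [1.3846 0.7253]
A−BK = [-0.7692 -0.4505; -7.5385 -4.4011]
AᵀP(A−BK) = [2.7692 1.5577; 1.5577 0.8784]
P' = Q + AᵀP(A−BK) = [10.7692 -2.4423; -2.4423 4.8784]
tr(P') = 15.6477

1.3846 0.7253


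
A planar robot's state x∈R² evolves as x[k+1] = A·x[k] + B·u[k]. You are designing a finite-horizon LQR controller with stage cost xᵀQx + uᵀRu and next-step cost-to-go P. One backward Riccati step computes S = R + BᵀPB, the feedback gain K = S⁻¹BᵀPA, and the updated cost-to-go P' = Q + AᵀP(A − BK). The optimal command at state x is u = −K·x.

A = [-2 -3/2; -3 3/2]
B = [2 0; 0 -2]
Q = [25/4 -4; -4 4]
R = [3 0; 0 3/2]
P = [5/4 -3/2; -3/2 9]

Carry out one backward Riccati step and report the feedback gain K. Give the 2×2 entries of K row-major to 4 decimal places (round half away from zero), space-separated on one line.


BᵀP = [2.5000 -3.0000; 3.0000 -18.0000]
S = R + BᵀPB = [3 0; 0 3/2] + [5.0000 6.0000; 6.0000 36.0000] = [8.0000 6.0000; 6.0000 37.5000]
BᵀPA = [4.0000 -8.2500; 48.0000 -31.5000]
K = S⁻¹·BᵀPA = [-0.5227 -0.4560; 1.3636 -0.7670]
A−BK = [-0.9545 -0.5881; -0.2727 -0.0341]
AᵀP(A−BK) = [4.6364 -0.3580; -0.3580 1.8888]
P' = Q + AᵀP(A−BK) = [10.8864 -4.3580; -4.3580 5.8888]
tr(P') = 16.7752

-0.5227 -0.4560 1.3636 -0.7670


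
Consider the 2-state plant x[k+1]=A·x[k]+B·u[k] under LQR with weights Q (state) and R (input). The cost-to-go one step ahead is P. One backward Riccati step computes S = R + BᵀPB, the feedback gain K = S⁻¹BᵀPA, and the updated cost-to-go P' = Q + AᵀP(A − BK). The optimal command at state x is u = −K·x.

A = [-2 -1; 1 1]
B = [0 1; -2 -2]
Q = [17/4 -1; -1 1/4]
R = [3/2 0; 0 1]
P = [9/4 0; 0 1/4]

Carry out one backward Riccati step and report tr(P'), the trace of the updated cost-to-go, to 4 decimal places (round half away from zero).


BᵀP = [0.0000 -0.5000; 2.2500 -0.5000]
S = R + BᵀPB = [3/2 0; 0 1] + [1.0000 1.0000; 1.0000 3.2500] = [2.5000 1.0000; 1.0000 4.2500]
BᵀPA = [-0.5000 -0.5000; -5.0000 -2.7500]
K = S⁻¹·BᵀPA = [0.2987 0.0649; -1.2468 -0.6623]
A−BK = [-0.7532 -0.3377; -0.8961 -0.1948]
AᵀP(A−BK) = [3.1656 1.4708; 1.4708 0.7110]
P' = Q + AᵀP(A−BK) = [7.4156 0.4708; 0.4708 0.9610]
tr(P') = 8.3766

8.3766


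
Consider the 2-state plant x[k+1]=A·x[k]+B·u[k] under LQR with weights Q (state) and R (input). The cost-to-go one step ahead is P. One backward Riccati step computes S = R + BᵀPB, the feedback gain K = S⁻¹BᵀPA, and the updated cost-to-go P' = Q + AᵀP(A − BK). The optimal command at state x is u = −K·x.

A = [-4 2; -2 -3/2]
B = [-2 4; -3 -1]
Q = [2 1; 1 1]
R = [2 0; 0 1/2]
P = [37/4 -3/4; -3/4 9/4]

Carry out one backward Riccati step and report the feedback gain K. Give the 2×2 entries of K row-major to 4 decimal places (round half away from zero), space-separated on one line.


0.7987 0.2605 -0.5919 0.6312

BᵀP = [-16.2500 -5.2500; 37.7500 -5.2500]
S = R + BᵀPB = [2 0; 0 1/2] + [48.2500 -59.7500; -59.7500 156.2500] = [50.2500 -59.7500; -59.7500 156.7500]
BᵀPA = [75.5000 -24.6250; -140.5000 83.3750]
K = S⁻¹·BᵀPA = [0.7987 0.2605; -0.5919 0.6312]
A−BK = [-0.0351 -0.0038; -0.1957 -0.0875]
AᵀP(A−BK) = [1.5383 0.2662; 0.2662 0.3517]
P' = Q + AᵀP(A−BK) = [3.5383 1.2662; 1.2662 1.3517]
tr(P') = 4.8900


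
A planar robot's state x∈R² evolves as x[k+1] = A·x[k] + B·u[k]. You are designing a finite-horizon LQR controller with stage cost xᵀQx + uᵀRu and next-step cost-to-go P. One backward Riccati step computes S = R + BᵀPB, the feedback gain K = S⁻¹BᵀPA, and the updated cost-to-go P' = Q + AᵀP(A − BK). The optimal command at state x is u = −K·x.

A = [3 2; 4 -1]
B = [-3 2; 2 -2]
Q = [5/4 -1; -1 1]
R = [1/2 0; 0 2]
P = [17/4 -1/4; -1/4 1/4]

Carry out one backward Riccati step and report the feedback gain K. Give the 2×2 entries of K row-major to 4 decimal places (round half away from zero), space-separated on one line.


BᵀP = [-13.2500 1.2500; 9.0000 -1.0000]
S = R + BᵀPB = [1/2 0; 0 2] + [42.2500 -29.0000; -29.0000 20.0000] = [42.7500 -29.0000; -29.0000 22.0000]
BᵀPA = [-34.7500 -27.7500; 23.0000 19.0000]
K = S⁻¹·BᵀPA = [-0.9799 -0.5980; -0.2462 0.0754]
A−BK = [0.5528 0.0553; 5.4673 0.3467]
AᵀP(A−BK) = [7.8618 0.7362; 0.7362 0.2236]
P' = Q + AᵀP(A−BK) = [9.1118 -0.2638; -0.2638 1.2236]
tr(P') = 10.3354

-0.9799 -0.5980 -0.2462 0.0754


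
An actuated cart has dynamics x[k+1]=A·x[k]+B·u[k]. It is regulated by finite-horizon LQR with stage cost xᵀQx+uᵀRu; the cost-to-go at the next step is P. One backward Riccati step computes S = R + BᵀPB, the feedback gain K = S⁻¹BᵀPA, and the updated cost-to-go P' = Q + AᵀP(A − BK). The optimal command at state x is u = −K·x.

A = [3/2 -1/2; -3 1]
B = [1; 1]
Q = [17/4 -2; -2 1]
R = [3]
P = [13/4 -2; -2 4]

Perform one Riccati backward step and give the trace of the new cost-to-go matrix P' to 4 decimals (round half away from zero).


70.3500

BᵀP = [1.2500 2.0000]
S = R + BᵀPB = [3] + [3.2500] = [6.2500]
BᵀPA = [-4.1250 1.3750]
K = S⁻¹·BᵀPA = [-0.6600 0.2200]
A−BK = [2.1600 -0.7200; -2.3400 0.7800]
AᵀP(A−BK) = [58.5900 -19.5300; -19.5300 6.5100]
P' = Q + AᵀP(A−BK) = [62.8400 -21.5300; -21.5300 7.5100]
tr(P') = 70.3500


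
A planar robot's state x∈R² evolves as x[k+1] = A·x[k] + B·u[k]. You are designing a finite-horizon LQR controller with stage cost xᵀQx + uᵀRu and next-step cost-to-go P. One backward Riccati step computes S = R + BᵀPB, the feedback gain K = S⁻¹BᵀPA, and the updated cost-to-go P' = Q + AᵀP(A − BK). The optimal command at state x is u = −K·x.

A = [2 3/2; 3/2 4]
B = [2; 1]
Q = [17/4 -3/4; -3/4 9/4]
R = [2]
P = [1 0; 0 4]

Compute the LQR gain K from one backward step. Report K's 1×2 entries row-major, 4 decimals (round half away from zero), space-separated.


1.0000 1.9000

BᵀP = [2.0000 4.0000]
S = R + BᵀPB = [2] + [8.0000] = [10.0000]
BᵀPA = [10.0000 19.0000]
K = S⁻¹·BᵀPA = [1.0000 1.9000]
A−BK = [0.0000 -2.3000; 0.5000 2.1000]
AᵀP(A−BK) = [3.0000 8.0000; 8.0000 30.1500]
P' = Q + AᵀP(A−BK) = [7.2500 7.2500; 7.2500 32.4000]
tr(P') = 39.6500


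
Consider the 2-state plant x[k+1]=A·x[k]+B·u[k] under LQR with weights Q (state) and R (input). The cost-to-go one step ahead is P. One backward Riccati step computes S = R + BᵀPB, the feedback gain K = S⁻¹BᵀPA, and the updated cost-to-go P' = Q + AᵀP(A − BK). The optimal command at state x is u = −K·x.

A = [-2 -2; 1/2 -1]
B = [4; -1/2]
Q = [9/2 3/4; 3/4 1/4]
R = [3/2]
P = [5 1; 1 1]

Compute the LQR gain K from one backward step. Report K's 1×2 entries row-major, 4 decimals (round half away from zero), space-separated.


BᵀP = [19.5000 3.5000]
S = R + BᵀPB = [3/2] + [76.2500] = [77.7500]
BᵀPA = [-37.2500 -42.5000]
K = S⁻¹·BᵀPA = [-0.4791 -0.5466]
A−BK = [-0.0836 0.1865; 0.2605 -1.2733]
AᵀP(A−BK) = [0.4035 0.1383; 0.1383 1.7685]
P' = Q + AᵀP(A−BK) = [4.9035 0.8883; 0.8883 2.0185]
tr(P') = 6.9220

-0.4791 -0.5466


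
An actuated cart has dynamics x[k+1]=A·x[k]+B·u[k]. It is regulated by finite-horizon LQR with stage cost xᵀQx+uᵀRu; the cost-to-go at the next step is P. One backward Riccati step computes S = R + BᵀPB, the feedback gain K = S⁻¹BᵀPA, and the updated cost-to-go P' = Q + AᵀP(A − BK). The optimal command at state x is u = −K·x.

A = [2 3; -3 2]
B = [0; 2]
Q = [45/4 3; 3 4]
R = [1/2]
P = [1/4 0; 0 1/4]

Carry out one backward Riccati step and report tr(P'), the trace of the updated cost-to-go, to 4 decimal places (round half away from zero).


BᵀP = [0.0000 0.5000]
S = R + BᵀPB = [1/2] + [1.0000] = [1.5000]
BᵀPA = [-1.5000 1.0000]
K = S⁻¹·BᵀPA = [-1.0000 0.6667]
A−BK = [2.0000 3.0000; -1.0000 0.6667]
AᵀP(A−BK) = [1.7500 1.0000; 1.0000 2.5833]
P' = Q + AᵀP(A−BK) = [13.0000 4.0000; 4.0000 6.5833]
tr(P') = 19.5833

19.5833


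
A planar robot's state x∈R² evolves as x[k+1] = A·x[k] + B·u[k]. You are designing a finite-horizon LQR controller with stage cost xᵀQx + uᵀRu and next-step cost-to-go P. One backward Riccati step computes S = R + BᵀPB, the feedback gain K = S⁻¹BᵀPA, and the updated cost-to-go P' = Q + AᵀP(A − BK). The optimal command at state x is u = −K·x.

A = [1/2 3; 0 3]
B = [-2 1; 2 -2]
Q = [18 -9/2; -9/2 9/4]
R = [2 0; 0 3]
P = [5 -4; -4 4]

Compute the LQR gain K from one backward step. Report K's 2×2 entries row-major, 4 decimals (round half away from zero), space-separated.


BᵀP = [-18.0000 16.0000; 13.0000 -12.0000]
S = R + BᵀPB = [2 0; 0 3] + [68.0000 -50.0000; -50.0000 37.0000] = [70.0000 -50.0000; -50.0000 40.0000]
BᵀPA = [-9.0000 -6.0000; 6.5000 3.0000]
K = S⁻¹·BᵀPA = [-0.1167 -0.3000; 0.0167 -0.3000]
A−BK = [0.2500 2.7000; 0.2667 3.0000]
AᵀP(A−BK) = [0.0917 0.7500; 0.7500 8.1000]
P' = Q + AᵀP(A−BK) = [18.0917 -3.7500; -3.7500 10.3500]
tr(P') = 28.4417

-0.1167 -0.3000 0.0167 -0.3000


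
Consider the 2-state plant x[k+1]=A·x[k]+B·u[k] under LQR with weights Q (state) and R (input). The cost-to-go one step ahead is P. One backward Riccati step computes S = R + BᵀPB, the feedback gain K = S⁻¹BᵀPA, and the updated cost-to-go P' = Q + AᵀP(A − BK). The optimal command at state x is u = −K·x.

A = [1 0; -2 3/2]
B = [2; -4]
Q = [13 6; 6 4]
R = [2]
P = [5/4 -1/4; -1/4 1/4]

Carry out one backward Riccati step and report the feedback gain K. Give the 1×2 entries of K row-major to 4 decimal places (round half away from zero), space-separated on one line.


0.4333 -0.1500

BᵀP = [3.5000 -1.5000]
S = R + BᵀPB = [2] + [13.0000] = [15.0000]
BᵀPA = [6.5000 -2.2500]
K = S⁻¹·BᵀPA = [0.4333 -0.1500]
A−BK = [0.1333 0.3000; -0.2667 0.9000]
AᵀP(A−BK) = [0.4333 -0.1500; -0.1500 0.2250]
P' = Q + AᵀP(A−BK) = [13.4333 5.8500; 5.8500 4.2250]
tr(P') = 17.6583


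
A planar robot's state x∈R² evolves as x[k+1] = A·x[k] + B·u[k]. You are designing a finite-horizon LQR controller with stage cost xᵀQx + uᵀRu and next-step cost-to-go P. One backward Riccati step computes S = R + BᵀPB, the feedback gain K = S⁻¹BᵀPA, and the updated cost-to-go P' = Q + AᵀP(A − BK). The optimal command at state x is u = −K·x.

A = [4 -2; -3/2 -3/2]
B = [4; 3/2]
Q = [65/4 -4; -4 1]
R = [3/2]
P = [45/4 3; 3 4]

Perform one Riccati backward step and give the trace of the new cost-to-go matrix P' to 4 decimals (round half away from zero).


BᵀP = [49.5000 18.0000]
S = R + BᵀPB = [3/2] + [225.0000] = [226.5000]
BᵀPA = [171.0000 -126.0000]
K = S⁻¹·BᵀPA = [0.7550 -0.5563]
A−BK = [0.9801 0.2252; -2.6325 -0.6656]
AᵀP(A−BK) = [23.9007 5.1258; 5.1258 1.9073]
P' = Q + AᵀP(A−BK) = [40.1507 1.1258; 1.1258 2.9073]
tr(P') = 43.0579

43.0579


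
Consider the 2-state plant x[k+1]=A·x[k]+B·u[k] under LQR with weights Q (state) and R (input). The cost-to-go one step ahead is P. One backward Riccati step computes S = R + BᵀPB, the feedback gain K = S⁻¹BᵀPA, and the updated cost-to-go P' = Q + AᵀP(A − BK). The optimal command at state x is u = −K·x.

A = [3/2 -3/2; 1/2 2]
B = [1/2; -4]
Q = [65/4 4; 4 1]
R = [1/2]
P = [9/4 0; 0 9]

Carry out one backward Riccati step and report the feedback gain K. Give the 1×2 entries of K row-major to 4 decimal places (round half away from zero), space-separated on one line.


-0.1125 -0.5080

BᵀP = [1.1250 -36.0000]
S = R + BᵀPB = [1/2] + [144.5625] = [145.0625]
BᵀPA = [-16.3125 -73.6875]
K = S⁻¹·BᵀPA = [-0.1125 -0.5080]
A−BK = [1.5562 -1.2460; 0.0502 -0.0319]
AᵀP(A−BK) = [5.4781 -4.3488; -4.3488 3.6314]
P' = Q + AᵀP(A−BK) = [21.7281 -0.3488; -0.3488 4.6314]
tr(P') = 26.3595


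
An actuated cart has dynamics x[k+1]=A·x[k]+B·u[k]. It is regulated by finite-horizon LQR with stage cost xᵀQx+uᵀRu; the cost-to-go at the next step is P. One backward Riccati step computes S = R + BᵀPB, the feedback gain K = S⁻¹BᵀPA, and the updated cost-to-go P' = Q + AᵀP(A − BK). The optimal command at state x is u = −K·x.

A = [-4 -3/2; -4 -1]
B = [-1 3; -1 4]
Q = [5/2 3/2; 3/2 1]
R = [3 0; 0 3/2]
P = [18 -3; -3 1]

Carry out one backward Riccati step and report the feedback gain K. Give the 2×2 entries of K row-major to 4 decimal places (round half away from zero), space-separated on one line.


BᵀP = [-15.0000 2.0000; 42.0000 -5.0000]
S = R + BᵀPB = [3 0; 0 3/2] + [13.0000 -37.0000; -37.0000 106.0000] = [16.0000 -37.0000; -37.0000 107.5000]
BᵀPA = [52.0000 20.5000; -148.0000 -58.0000]
K = S⁻¹·BᵀPA = [0.3248 0.1645; -1.2650 -0.4829]
A−BK = [0.1197 0.1132; 1.3846 1.0962]
AᵀP(A−BK) = [3.8974 1.9744; 1.9744 1.1186]
P' = Q + AᵀP(A−BK) = [6.3974 3.4744; 3.4744 2.1186]
tr(P') = 8.5160

0.3248 0.1645 -1.2650 -0.4829


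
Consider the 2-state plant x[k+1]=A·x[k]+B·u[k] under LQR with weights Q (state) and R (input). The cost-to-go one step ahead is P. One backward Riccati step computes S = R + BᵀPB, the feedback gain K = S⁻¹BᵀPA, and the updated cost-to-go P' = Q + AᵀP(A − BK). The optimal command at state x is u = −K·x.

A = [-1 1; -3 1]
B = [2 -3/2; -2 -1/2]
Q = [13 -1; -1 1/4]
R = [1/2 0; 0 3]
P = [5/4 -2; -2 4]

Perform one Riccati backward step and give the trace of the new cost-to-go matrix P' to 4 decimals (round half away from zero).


BᵀP = [6.5000 -12.0000; -0.8750 1.0000]
S = R + BᵀPB = [1/2 0; 0 3] + [37.0000 -3.7500; -3.7500 0.8125] = [37.5000 -3.7500; -3.7500 3.8125]
BᵀPA = [29.5000 -5.5000; -2.1250 0.1250]
K = S⁻¹·BᵀPA = [0.8107 -0.1590; 0.2400 -0.1236]
A−BK = [-2.2613 1.1326; -1.2587 0.6201]
AᵀP(A−BK) = [1.8453 -0.8213; -0.8213 0.3908]
P' = Q + AᵀP(A−BK) = [14.8453 -1.8213; -1.8213 0.6408]
tr(P') = 15.4861

15.4861


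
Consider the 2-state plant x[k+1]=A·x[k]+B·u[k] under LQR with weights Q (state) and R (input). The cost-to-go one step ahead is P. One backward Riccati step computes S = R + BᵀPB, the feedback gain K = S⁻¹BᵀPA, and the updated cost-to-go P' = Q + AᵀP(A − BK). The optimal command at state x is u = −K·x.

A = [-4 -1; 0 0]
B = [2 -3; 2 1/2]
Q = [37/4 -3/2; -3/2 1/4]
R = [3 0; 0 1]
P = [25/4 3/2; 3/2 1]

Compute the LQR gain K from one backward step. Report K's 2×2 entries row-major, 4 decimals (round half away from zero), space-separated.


-0.2980 -0.0745 1.1111 0.2778

BᵀP = [15.5000 5.0000; -18.0000 -4.0000]
S = R + BᵀPB = [3 0; 0 1] + [41.0000 -44.0000; -44.0000 52.0000] = [44.0000 -44.0000; -44.0000 53.0000]
BᵀPA = [-62.0000 -15.5000; 72.0000 18.0000]
K = S⁻¹·BᵀPA = [-0.2980 -0.0745; 1.1111 0.2778]
A−BK = [-0.0707 -0.0177; 0.0404 0.0101]
AᵀP(A−BK) = [1.5253 0.3813; 0.3813 0.0953]
P' = Q + AᵀP(A−BK) = [10.7753 -1.1187; -1.1187 0.3453]
tr(P') = 11.1206


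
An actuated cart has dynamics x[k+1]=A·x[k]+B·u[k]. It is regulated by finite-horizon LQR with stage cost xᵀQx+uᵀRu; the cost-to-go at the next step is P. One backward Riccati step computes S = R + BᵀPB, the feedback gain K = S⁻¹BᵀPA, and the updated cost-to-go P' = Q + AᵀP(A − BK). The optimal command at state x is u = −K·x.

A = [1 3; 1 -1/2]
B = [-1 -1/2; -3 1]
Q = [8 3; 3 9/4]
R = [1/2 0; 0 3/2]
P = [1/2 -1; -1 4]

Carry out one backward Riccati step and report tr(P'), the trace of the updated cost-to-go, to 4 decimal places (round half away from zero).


13.0438

BᵀP = [2.5000 -11.0000; -1.2500 4.5000]
S = R + BᵀPB = [1/2 0; 0 3/2] + [30.5000 -12.2500; -12.2500 5.1250] = [31.0000 -12.2500; -12.2500 6.6250]
BᵀPA = [-8.5000 13.0000; 3.2500 -6.0000]
K = S⁻¹·BᵀPA = [-0.2983 0.2282; -0.0610 -0.4836]
A−BK = [0.6712 2.9864; 0.1661 0.6684]
AᵀP(A−BK) = [0.1627 0.5119; 0.5119 2.6311]
P' = Q + AᵀP(A−BK) = [8.1627 3.5119; 3.5119 4.8811]
tr(P') = 13.0438


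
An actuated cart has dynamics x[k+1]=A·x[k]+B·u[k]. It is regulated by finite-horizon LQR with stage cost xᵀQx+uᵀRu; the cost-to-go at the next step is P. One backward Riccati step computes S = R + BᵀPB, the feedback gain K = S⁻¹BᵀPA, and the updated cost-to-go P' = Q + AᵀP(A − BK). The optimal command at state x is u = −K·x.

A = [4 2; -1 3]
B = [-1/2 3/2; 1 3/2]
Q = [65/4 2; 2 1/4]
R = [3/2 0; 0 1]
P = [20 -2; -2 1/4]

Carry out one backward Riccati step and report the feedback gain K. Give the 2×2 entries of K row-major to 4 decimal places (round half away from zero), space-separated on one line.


BᵀP = [-12.0000 1.2500; 27.0000 -2.6250]
S = R + BᵀPB = [3/2 0; 0 1] + [7.2500 -16.1250; -16.1250 36.5625] = [8.7500 -16.1250; -16.1250 37.5625]
BᵀPA = [-49.2500 -20.2500; 110.6250 46.1250]
K = S⁻¹·BᵀPA = [-0.9631 -0.2458; 2.5316 1.1224]
A−BK = [-0.2790 0.1934; -3.8343 1.5621]
AᵀP(A−BK) = [8.7538 2.9750; 2.9750 1.5002]
P' = Q + AᵀP(A−BK) = [25.0038 4.9750; 4.9750 1.7502]
tr(P') = 26.7540

-0.9631 -0.2458 2.5316 1.1224


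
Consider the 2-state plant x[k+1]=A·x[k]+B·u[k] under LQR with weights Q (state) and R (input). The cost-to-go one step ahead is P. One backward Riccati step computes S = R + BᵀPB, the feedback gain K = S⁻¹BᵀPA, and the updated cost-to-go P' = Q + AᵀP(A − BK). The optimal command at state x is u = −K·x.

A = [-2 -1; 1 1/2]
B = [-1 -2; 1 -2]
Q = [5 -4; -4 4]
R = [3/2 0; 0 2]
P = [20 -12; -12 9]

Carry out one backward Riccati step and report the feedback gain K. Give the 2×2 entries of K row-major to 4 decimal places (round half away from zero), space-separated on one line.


BᵀP = [-32.0000 21.0000; -16.0000 6.0000]
S = R + BᵀPB = [3/2 0; 0 2] + [53.0000 22.0000; 22.0000 20.0000] = [54.5000 22.0000; 22.0000 22.0000]
BᵀPA = [85.0000 42.5000; 38.0000 19.0000]
K = S⁻¹·BᵀPA = [1.4462 0.7231; 0.2811 0.1406]
A−BK = [0.0084 0.0042; 0.1161 0.0580]
AᵀP(A−BK) = [3.3944 1.6972; 1.6972 0.8486]
P' = Q + AᵀP(A−BK) = [8.3944 -2.3028; -2.3028 4.8486]
tr(P') = 13.2430

1.4462 0.7231 0.2811 0.1406


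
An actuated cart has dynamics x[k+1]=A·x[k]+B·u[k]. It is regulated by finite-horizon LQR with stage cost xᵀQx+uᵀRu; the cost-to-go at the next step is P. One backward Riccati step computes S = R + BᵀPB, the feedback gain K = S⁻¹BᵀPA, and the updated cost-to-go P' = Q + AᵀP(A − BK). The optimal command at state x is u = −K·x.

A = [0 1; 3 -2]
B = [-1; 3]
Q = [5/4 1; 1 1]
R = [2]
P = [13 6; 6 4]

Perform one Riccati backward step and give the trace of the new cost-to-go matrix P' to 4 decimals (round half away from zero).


BᵀP = [5.0000 6.0000]
S = R + BᵀPB = [2] + [13.0000] = [15.0000]
BᵀPA = [18.0000 -7.0000]
K = S⁻¹·BᵀPA = [1.2000 -0.4667]
A−BK = [1.2000 0.5333; -0.6000 -0.6000]
AᵀP(A−BK) = [14.4000 2.4000; 2.4000 1.7333]
P' = Q + AᵀP(A−BK) = [15.6500 3.4000; 3.4000 2.7333]
tr(P') = 18.3833

18.3833


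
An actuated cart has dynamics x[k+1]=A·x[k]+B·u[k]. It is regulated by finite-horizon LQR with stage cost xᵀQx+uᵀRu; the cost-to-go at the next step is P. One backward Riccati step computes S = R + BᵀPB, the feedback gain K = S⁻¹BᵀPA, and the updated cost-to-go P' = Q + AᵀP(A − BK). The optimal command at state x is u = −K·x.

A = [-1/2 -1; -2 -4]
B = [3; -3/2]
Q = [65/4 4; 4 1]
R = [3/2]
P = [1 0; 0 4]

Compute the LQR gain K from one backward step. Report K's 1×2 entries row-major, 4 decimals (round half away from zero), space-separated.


BᵀP = [3.0000 -6.0000]
S = R + BᵀPB = [3/2] + [18.0000] = [19.5000]
BᵀPA = [10.5000 21.0000]
K = S⁻¹·BᵀPA = [0.5385 1.0769]
A−BK = [-2.1154 -4.2308; -1.1923 -2.3846]
AᵀP(A−BK) = [10.5962 21.1923; 21.1923 42.3846]
P' = Q + AᵀP(A−BK) = [26.8462 25.1923; 25.1923 43.3846]
tr(P') = 70.2308

0.5385 1.0769


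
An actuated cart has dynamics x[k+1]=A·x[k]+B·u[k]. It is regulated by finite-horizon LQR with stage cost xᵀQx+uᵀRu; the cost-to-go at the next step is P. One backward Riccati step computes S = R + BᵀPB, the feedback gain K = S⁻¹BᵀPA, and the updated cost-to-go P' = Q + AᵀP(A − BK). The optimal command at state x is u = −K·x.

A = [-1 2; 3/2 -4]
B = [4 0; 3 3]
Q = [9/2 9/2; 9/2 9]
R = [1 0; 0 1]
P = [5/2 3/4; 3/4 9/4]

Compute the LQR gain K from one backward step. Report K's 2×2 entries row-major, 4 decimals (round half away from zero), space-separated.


BᵀP = [12.2500 9.7500; 2.2500 6.7500]
S = R + BᵀPB = [1 0; 0 1] + [78.2500 29.2500; 29.2500 20.2500] = [79.2500 29.2500; 29.2500 21.2500]
BᵀPA = [2.3750 -14.5000; 7.8750 -22.5000]
K = S⁻¹·BᵀPA = [-0.2171 0.4225; 0.6694 -1.6403]
A−BK = [-0.1316 0.3102; 0.1430 -0.3464]
AᵀP(A−BK) = [0.5564 -1.3358; -1.3358 3.2185]
P' = Q + AᵀP(A−BK) = [5.0564 3.1642; 3.1642 12.2185]
tr(P') = 17.2748

-0.2171 0.4225 0.6694 -1.6403


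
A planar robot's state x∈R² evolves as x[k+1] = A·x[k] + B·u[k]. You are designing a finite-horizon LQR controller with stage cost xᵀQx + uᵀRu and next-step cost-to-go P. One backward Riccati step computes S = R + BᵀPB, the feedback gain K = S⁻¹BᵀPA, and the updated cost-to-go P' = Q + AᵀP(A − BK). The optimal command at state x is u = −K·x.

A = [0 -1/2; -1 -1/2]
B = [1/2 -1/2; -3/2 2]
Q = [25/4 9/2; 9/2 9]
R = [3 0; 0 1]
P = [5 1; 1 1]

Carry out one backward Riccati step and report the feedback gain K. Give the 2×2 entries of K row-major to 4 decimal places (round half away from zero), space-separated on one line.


0.0333 -0.0833 -0.3333 -0.1667

BᵀP = [1.0000 -1.0000; -0.5000 1.5000]
S = R + BᵀPB = [3 0; 0 1] + [2.0000 -2.5000; -2.5000 3.2500] = [5.0000 -2.5000; -2.5000 4.2500]
BᵀPA = [1.0000 0.0000; -1.5000 -0.5000]
K = S⁻¹·BᵀPA = [0.0333 -0.0833; -0.3333 -0.1667]
A−BK = [-0.1833 -0.5417; -0.2833 -0.2917]
AᵀP(A−BK) = [0.4667 0.8333; 0.8333 1.9167]
P' = Q + AᵀP(A−BK) = [6.7167 5.3333; 5.3333 10.9167]
tr(P') = 17.6333


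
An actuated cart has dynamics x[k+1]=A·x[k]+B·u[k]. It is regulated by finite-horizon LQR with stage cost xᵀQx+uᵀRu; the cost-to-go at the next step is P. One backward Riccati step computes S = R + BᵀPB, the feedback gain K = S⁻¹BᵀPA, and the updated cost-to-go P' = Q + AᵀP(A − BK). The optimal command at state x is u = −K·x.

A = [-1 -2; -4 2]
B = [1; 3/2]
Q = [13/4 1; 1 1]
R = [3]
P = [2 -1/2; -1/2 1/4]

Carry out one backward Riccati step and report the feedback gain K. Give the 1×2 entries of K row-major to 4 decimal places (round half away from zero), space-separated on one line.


BᵀP = [1.2500 -0.1250]
S = R + BᵀPB = [3] + [1.0625] = [4.0625]
BᵀPA = [-0.7500 -2.7500]
K = S⁻¹·BᵀPA = [-0.1846 -0.6769]
A−BK = [-0.8154 -1.3231; -3.7231 3.0154]
AᵀP(A−BK) = [1.8615 -1.5077; -1.5077 11.1385]
P' = Q + AᵀP(A−BK) = [5.1115 -0.5077; -0.5077 12.1385]
tr(P') = 17.2500

-0.1846 -0.6769


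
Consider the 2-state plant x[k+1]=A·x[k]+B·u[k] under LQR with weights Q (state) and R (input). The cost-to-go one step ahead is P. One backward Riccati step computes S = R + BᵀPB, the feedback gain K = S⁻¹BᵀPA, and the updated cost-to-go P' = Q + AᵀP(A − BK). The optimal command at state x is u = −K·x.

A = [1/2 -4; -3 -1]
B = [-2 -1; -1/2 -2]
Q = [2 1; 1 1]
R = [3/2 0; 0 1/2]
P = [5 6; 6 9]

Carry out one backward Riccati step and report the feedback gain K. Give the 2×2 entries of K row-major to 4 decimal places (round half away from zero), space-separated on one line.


BᵀP = [-13.0000 -16.5000; -17.0000 -24.0000]
S = R + BᵀPB = [3/2 0; 0 1/2] + [34.2500 46.0000; 46.0000 65.0000] = [35.7500 46.0000; 46.0000 65.5000]
BᵀPA = [43.0000 68.5000; 63.5000 92.0000]
K = S⁻¹·BᵀPA = [-0.4632 1.1291; 1.2947 0.6116]
A−BK = [0.8684 -1.1302; -0.6421 0.7878]
AᵀP(A−BK) = [1.9500 -1.3895; -1.3895 3.3873]
P' = Q + AᵀP(A−BK) = [3.9500 -0.3895; -0.3895 4.3873]
tr(P') = 8.3373

-0.4632 1.1291 1.2947 0.6116


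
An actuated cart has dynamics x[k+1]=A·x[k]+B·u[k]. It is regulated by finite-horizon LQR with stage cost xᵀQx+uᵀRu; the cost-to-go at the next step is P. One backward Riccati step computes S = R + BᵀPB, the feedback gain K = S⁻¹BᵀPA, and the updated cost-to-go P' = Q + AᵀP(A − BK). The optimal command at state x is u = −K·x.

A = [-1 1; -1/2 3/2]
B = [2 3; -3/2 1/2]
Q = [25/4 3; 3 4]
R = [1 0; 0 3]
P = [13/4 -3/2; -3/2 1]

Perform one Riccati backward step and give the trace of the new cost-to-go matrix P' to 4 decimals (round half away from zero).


11.0553

BᵀP = [8.7500 -4.5000; 9.0000 -4.0000]
S = R + BᵀPB = [1 0; 0 3] + [24.2500 24.0000; 24.0000 25.0000] = [25.2500 24.0000; 24.0000 28.0000]
BᵀPA = [-6.5000 2.0000; -7.0000 3.0000]
K = S⁻¹·BᵀPA = [-0.1069 -0.1221; -0.1584 0.2118]
A−BK = [-0.3111 0.6088; -0.5811 1.2109]
AᵀP(A−BK) = [0.1966 -0.3111; -0.3111 0.6088]
P' = Q + AᵀP(A−BK) = [6.4466 2.6889; 2.6889 4.6088]
tr(P') = 11.0553


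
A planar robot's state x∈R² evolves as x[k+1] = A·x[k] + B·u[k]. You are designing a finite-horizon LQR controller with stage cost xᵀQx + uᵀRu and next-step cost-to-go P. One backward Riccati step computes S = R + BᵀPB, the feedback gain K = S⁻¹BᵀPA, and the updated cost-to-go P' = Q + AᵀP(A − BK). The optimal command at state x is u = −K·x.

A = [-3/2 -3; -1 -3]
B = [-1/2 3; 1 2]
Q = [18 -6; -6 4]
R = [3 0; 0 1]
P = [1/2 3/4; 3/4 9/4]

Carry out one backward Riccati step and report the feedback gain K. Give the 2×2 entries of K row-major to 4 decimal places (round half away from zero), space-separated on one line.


BᵀP = [0.5000 1.8750; 3.0000 6.7500]
S = R + BᵀPB = [3 0; 0 1] + [1.6250 5.2500; 5.2500 22.5000] = [4.6250 5.2500; 5.2500 23.5000]
BᵀPA = [-2.6250 -7.1250; -11.2500 -29.2500]
K = S⁻¹·BᵀPA = [-0.0324 -0.1710; -0.4715 -1.2065]
A−BK = [-0.1017 0.5339; -0.0247 -0.4160]
AᵀP(A−BK) = [0.2357 0.6032; 0.6032 1.7421]
P' = Q + AᵀP(A−BK) = [18.2357 -5.3968; -5.3968 5.7421]
tr(P') = 23.9779

-0.0324 -0.1710 -0.4715 -1.2065


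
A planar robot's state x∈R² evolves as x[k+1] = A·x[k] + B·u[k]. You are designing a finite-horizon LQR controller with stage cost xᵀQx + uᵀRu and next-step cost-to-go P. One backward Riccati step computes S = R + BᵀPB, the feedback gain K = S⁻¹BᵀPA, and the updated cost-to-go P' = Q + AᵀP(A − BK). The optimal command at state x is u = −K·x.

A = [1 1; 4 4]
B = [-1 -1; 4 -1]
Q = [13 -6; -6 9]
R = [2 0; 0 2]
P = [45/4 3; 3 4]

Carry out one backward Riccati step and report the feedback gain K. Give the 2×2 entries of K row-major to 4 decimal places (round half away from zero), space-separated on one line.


BᵀP = [0.7500 13.0000; -14.2500 -7.0000]
S = R + BᵀPB = [2 0; 0 2] + [51.2500 -13.7500; -13.7500 21.2500] = [53.2500 -13.7500; -13.7500 23.2500]
BᵀPA = [52.7500 52.7500; -42.2500 -42.2500]
K = S⁻¹·BᵀPA = [0.6153 0.6153; -1.4533 -1.4533]
A−BK = [0.1621 0.1621; 0.0853 0.0853]
AᵀP(A−BK) = [5.3889 5.3889; 5.3889 5.3889]
P' = Q + AᵀP(A−BK) = [18.3889 -0.6111; -0.6111 14.3889]
tr(P') = 32.7779

0.6153 0.6153 -1.4533 -1.4533


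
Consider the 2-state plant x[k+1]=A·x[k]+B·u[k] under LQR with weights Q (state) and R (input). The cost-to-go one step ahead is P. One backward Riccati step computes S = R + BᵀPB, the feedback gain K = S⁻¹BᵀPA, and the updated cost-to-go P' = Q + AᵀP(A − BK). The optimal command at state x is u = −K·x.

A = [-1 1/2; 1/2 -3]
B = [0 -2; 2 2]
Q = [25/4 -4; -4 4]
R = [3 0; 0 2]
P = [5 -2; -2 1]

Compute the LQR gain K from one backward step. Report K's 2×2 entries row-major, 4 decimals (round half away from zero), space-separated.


0.0400 -0.2400 0.3933 -0.5267

BᵀP = [-4.0000 2.0000; -14.0000 6.0000]
S = R + BᵀPB = [3 0; 0 2] + [4.0000 12.0000; 12.0000 40.0000] = [7.0000 12.0000; 12.0000 42.0000]
BᵀPA = [5.0000 -8.0000; 17.0000 -25.0000]
K = S⁻¹·BᵀPA = [0.0400 -0.2400; 0.3933 -0.5267]
A−BK = [-0.2133 -0.5533; -0.3667 -1.4667]
AᵀP(A−BK) = [0.3633 -0.3467; -0.3467 1.1633]
P' = Q + AᵀP(A−BK) = [6.6133 -4.3467; -4.3467 5.1633]
tr(P') = 11.7767


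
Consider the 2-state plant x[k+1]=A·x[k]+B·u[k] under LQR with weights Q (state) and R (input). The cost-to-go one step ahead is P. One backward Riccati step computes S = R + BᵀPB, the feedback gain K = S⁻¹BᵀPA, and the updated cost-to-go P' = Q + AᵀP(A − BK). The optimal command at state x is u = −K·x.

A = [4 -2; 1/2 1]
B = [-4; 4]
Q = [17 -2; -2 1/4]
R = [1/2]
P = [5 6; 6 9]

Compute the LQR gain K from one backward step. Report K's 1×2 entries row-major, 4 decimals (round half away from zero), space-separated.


BᵀP = [4.0000 12.0000]
S = R + BᵀPB = [1/2] + [32.0000] = [32.5000]
BᵀPA = [22.0000 4.0000]
K = S⁻¹·BᵀPA = [0.6769 0.1231]
A−BK = [6.7077 -1.5077; -2.2077 0.5077]
AᵀP(A−BK) = [91.3577 -20.2077; -20.2077 4.5077]
P' = Q + AᵀP(A−BK) = [108.3577 -22.2077; -22.2077 4.7577]
tr(P') = 113.1154

0.6769 0.1231


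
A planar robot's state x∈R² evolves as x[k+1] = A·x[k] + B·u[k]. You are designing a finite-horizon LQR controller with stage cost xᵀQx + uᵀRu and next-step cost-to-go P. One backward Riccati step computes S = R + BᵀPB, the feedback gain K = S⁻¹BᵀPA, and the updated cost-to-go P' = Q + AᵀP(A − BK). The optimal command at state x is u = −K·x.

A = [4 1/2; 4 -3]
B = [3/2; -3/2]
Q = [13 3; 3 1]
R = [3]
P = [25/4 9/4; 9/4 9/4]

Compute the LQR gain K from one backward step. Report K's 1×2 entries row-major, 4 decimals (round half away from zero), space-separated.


2.0000 0.2500

BᵀP = [6.0000 0.0000]
S = R + BᵀPB = [3] + [9.0000] = [12.0000]
BᵀPA = [24.0000 3.0000]
K = S⁻¹·BᵀPA = [2.0000 0.2500]
A−BK = [1.0000 0.1250; 7.0000 -2.6250]
AᵀP(A−BK) = [160.0000 -43.0000; -43.0000 14.3125]
P' = Q + AᵀP(A−BK) = [173.0000 -40.0000; -40.0000 15.3125]
tr(P') = 188.3125


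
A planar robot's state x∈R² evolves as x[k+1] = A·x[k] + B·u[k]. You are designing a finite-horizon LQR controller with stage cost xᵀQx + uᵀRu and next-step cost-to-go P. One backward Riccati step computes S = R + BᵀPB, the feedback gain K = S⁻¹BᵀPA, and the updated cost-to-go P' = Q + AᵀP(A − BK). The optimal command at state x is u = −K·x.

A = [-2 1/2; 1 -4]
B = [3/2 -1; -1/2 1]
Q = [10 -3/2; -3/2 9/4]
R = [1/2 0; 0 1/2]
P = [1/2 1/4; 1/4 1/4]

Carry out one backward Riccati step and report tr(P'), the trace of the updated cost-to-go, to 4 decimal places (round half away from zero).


BᵀP = [0.6250 0.2500; -0.2500 0.0000]
S = R + BᵀPB = [1/2 0; 0 1/2] + [0.8125 -0.3750; -0.3750 0.2500] = [1.3125 -0.3750; -0.3750 0.7500]
BᵀPA = [-1.0000 -0.6875; 0.5000 -0.1250]
K = S⁻¹·BᵀPA = [-0.6667 -0.6667; 0.3333 -0.5000]
A−BK = [-0.6667 1.0000; 0.3333 -3.8333]
AᵀP(A−BK) = [0.4167 0.2083; 0.2083 2.6042]
P' = Q + AᵀP(A−BK) = [10.4167 -1.2917; -1.2917 4.8542]
tr(P') = 15.2708

15.2708


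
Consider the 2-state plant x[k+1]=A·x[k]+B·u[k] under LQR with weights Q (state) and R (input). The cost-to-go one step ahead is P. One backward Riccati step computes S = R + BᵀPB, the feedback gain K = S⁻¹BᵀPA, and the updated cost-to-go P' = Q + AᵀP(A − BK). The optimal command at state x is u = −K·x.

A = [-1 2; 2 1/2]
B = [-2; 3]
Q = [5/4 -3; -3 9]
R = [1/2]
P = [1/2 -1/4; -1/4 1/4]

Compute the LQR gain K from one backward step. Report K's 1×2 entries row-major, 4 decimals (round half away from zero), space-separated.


0.5484 -0.3710

BᵀP = [-1.7500 1.2500]
S = R + BᵀPB = [1/2] + [7.2500] = [7.7500]
BᵀPA = [4.2500 -2.8750]
K = S⁻¹·BᵀPA = [0.5484 -0.3710]
A−BK = [0.0968 1.2581; 0.3548 1.6129]
AᵀP(A−BK) = [0.1694 -0.0484; -0.0484 0.4960]
P' = Q + AᵀP(A−BK) = [1.4194 -3.0484; -3.0484 9.4960]
tr(P') = 10.9153


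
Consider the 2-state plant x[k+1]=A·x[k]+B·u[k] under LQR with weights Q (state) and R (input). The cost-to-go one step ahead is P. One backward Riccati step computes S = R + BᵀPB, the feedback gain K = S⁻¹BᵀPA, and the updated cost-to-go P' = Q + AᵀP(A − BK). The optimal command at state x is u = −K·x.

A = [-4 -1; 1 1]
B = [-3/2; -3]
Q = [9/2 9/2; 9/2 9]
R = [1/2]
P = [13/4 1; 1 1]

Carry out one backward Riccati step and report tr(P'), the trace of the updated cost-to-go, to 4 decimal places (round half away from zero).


32.0666

BᵀP = [-7.8750 -4.5000]
S = R + BᵀPB = [1/2] + [25.3125] = [25.8125]
BᵀPA = [27.0000 3.3750]
K = S⁻¹·BᵀPA = [1.0460 0.1308]
A−BK = [-2.4310 -0.8039; 4.1380 1.3923]
AᵀP(A−BK) = [16.7579 5.4697; 5.4697 1.8087]
P' = Q + AᵀP(A−BK) = [21.2579 9.9697; 9.9697 10.8087]
tr(P') = 32.0666


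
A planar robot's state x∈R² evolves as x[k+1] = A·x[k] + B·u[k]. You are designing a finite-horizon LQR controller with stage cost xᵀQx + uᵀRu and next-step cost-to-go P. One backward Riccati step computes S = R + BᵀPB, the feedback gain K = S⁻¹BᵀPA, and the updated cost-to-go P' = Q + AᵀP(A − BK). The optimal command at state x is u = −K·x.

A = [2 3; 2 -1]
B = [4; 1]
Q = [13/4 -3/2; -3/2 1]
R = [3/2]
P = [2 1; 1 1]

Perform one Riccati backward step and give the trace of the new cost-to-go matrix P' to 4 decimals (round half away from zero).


7.4147

BᵀP = [9.0000 5.0000]
S = R + BᵀPB = [3/2] + [41.0000] = [42.5000]
BᵀPA = [28.0000 22.0000]
K = S⁻¹·BᵀPA = [0.6588 0.5176]
A−BK = [-0.6353 0.9294; 1.3412 -1.5176]
AᵀP(A−BK) = [1.5529 -0.4941; -0.4941 1.6118]
P' = Q + AᵀP(A−BK) = [4.8029 -1.9941; -1.9941 2.6118]
tr(P') = 7.4147


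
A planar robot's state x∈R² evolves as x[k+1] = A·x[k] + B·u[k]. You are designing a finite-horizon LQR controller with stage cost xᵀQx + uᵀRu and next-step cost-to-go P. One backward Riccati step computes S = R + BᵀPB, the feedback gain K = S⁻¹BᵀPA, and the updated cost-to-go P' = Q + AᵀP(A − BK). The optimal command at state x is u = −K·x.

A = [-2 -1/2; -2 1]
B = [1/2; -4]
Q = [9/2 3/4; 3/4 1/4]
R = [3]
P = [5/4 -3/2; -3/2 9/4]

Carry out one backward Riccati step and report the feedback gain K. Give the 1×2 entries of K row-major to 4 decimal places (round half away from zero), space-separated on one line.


BᵀP = [6.6250 -9.7500]
S = R + BᵀPB = [3] + [42.3125] = [45.3125]
BᵀPA = [6.2500 -13.0625]
K = S⁻¹·BᵀPA = [0.1379 -0.2883]
A−BK = [-2.0690 -0.3559; -1.4483 -0.1531]
AᵀP(A−BK) = [1.1379 0.0517; 0.0517 0.2969]
P' = Q + AᵀP(A−BK) = [5.6379 0.8017; 0.8017 0.5469]
tr(P') = 6.1848

0.1379 -0.2883


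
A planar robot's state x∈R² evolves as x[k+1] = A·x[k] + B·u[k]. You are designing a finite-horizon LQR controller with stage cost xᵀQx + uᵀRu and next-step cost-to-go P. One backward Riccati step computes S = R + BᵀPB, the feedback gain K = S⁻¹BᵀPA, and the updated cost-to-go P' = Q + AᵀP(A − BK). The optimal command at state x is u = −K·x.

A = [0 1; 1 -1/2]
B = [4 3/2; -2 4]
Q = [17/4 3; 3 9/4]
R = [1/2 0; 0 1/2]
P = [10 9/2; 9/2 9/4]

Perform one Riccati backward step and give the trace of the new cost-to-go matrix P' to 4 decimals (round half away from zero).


6.5523

BᵀP = [31.0000 13.5000; 33.0000 15.7500]
S = R + BᵀPB = [1/2 0; 0 1/2] + [97.0000 100.5000; 100.5000 112.5000] = [97.5000 100.5000; 100.5000 113.0000]
BᵀPA = [13.5000 24.2500; 15.7500 25.1250]
K = S⁻¹·BᵀPA = [-0.0626 0.2346; 0.1950 0.0137]
A−BK = [-0.0423 0.0411; 0.0948 -0.0856]
AᵀP(A−BK) = [0.0230 -0.0078; -0.0078 0.0293]
P' = Q + AᵀP(A−BK) = [4.2730 2.9922; 2.9922 2.2793]
tr(P') = 6.5523


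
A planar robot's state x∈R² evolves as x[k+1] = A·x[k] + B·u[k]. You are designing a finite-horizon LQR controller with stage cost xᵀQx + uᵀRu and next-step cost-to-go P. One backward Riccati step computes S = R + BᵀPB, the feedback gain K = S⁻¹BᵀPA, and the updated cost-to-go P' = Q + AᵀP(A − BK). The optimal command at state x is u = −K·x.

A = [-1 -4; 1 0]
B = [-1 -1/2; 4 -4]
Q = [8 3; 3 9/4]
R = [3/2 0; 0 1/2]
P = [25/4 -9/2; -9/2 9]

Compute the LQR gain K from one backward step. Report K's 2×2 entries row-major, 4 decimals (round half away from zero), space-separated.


0.6352 2.2163 0.3637 2.1292

BᵀP = [-24.2500 40.5000; 14.8750 -33.7500]
S = R + BᵀPB = [3/2 0; 0 1/2] + [186.2500 -149.8750; -149.8750 127.5625] = [187.7500 -149.8750; -149.8750 128.0625]
BᵀPA = [64.7500 97.0000; -48.6250 -59.5000]
K = S⁻¹·BᵀPA = [0.6352 2.2163; 0.3637 2.1292]
A−BK = [-0.1830 -0.7191; -0.0860 -0.3485]
AᵀP(A−BK) = [0.8055 3.0257; 3.0257 11.7043]
P' = Q + AᵀP(A−BK) = [8.8055 6.0257; 6.0257 13.9543]
tr(P') = 22.7598


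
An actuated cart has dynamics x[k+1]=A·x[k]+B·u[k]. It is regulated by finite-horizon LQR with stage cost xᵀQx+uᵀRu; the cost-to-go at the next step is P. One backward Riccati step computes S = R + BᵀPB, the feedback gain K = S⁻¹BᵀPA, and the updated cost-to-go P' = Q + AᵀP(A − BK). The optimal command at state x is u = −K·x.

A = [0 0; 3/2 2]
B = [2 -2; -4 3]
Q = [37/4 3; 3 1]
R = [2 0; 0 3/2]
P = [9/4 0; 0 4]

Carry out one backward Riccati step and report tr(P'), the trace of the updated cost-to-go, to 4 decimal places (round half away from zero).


BᵀP = [4.5000 -16.0000; -4.5000 12.0000]
S = R + BᵀPB = [2 0; 0 3/2] + [73.0000 -57.0000; -57.0000 45.0000] = [75.0000 -57.0000; -57.0000 46.5000]
BᵀPA = [-24.0000 -32.0000; 18.0000 24.0000]
K = S⁻¹·BᵀPA = [-0.3774 -0.5031; -0.0755 -0.1006]
A−BK = [0.6038 0.8050; 0.2170 0.2893]
AᵀP(A−BK) = [1.3019 1.7358; 1.7358 2.3145]
P' = Q + AᵀP(A−BK) = [10.5519 4.7358; 4.7358 3.3145]
tr(P') = 13.8664

13.8664
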